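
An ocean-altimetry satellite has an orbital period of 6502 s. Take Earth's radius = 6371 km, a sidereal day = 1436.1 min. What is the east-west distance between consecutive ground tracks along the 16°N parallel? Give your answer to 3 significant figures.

Node shift per orbit = (6502.0/86166) × 360° = 27.17°.
Equatorial spacing = 27.17 × 111.2 km/° = 3021 km.
At 16° latitude, spacing = 3021 × cos(16°) = 2904 km.

2900 km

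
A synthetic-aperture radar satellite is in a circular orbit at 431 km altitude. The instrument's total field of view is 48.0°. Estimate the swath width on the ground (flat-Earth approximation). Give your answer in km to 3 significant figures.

Half-angle = 48.0°/2 = 24°.
Swath width ≈ 2h·tan(θ/2) = 2 × 431 × tan(24°) = 383.8 km.

384 km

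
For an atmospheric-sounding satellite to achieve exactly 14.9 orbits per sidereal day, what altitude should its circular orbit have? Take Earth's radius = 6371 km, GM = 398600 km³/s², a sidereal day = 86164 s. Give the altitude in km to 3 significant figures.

592 km

Required period T = 86164 / 14.9 = 5782.8 s.
From T = 2π√(a³/μ): a = (μ T²/4π²)^(1/3) = (398600 × 5782.8² / 4π²)^(1/3) = 6963 km.
Altitude h = a − R = 6963 − 6371 = 592 km.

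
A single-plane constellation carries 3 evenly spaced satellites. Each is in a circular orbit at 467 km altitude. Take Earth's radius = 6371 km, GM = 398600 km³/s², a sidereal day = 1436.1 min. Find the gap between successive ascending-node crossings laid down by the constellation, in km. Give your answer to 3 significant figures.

Semi-major axis a = 6371 + 467 = 6838 km. Period T = 2π√(a³/μ) = 2π√(6838³/398600) = 5627.4 s = 93.79 min.
Single-satellite node shift = (5627.4/86166) × 360° = 23.51°.
With 3 satellites evenly phased, successive equator crossings are 23.51/3 = 7.837° apart.
That is 7.837 × 111.2 = 871 km at the equator.

871 km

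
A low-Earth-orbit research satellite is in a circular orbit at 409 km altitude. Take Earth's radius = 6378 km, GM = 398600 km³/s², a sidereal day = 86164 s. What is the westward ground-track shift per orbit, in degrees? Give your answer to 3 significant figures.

Semi-major axis a = 6378 + 409 = 6787 km. Period T = 2π√(a³/μ) = 2π√(6787³/398600) = 5564.5 s = 92.74 min.
During one orbit Earth rotates (5564.5 / 86164) × 360° = 23.25°.

23.2°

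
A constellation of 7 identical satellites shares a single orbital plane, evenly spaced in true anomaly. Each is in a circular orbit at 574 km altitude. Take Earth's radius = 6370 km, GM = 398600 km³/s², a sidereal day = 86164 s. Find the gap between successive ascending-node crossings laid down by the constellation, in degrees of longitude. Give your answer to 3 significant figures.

3.44°

Semi-major axis a = 6370 + 574 = 6944 km. Period T = 2π√(a³/μ) = 2π√(6944³/398600) = 5758.7 s = 95.98 min.
Single-satellite node shift = (5758.7/86164) × 360° = 24.06°.
With 7 satellites evenly phased, successive equator crossings are 24.06/7 = 3.437° apart.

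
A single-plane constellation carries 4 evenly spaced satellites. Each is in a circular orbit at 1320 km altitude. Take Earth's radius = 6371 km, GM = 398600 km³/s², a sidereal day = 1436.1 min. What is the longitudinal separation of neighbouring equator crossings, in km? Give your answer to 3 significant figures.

780 km

Semi-major axis a = 6371 + 1320 = 7691 km. Period T = 2π√(a³/μ) = 2π√(7691³/398600) = 6712.5 s = 111.88 min.
Single-satellite node shift = (6712.5/86166) × 360° = 28.04°.
With 4 satellites evenly phased, successive equator crossings are 28.04/4 = 7.011° apart.
That is 7.011 × 111.2 = 780 km at the equator.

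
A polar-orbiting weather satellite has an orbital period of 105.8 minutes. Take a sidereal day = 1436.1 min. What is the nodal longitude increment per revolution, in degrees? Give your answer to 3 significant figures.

26.5°

T = 105.8 min = 6348.0 s.
During one orbit Earth rotates (6348.0 / 86166) × 360° = 26.52°.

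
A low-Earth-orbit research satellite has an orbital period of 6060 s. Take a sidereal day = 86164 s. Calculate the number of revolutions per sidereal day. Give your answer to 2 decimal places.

Orbits per sidereal day = 86164 / 6060.0 = 14.218.

14.22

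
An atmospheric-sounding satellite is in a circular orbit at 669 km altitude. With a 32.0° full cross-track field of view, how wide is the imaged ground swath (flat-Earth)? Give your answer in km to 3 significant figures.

Half-angle = 32.0°/2 = 16°.
Swath width ≈ 2h·tan(θ/2) = 2 × 669 × tan(16°) = 383.7 km.

384 km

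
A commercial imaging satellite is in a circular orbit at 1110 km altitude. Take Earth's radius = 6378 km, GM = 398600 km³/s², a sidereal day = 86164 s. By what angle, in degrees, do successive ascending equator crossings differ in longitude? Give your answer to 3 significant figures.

Semi-major axis a = 6378 + 1110 = 7488 km. Period T = 2π√(a³/μ) = 2π√(7488³/398600) = 6448.5 s = 107.48 min.
During one orbit Earth rotates (6448.5 / 86164) × 360° = 26.94°.

26.9°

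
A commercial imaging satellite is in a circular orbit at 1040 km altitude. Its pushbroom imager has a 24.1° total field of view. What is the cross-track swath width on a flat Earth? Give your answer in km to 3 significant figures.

Half-angle = 24.1°/2 = 12.05°.
Swath width ≈ 2h·tan(θ/2) = 2 × 1040 × tan(12.05°) = 444.0 km.

444 km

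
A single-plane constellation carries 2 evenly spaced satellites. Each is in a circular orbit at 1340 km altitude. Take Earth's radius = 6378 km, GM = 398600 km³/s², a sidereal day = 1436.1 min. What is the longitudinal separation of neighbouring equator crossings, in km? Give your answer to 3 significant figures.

1570 km

Semi-major axis a = 6378 + 1340 = 7718 km. Period T = 2π√(a³/μ) = 2π√(7718³/398600) = 6747.9 s = 112.46 min.
Single-satellite node shift = (6747.9/86166) × 360° = 28.19°.
With 2 satellites evenly phased, successive equator crossings are 28.19/2 = 14.096° apart.
That is 14.096 × 111.3 = 1569 km at the equator.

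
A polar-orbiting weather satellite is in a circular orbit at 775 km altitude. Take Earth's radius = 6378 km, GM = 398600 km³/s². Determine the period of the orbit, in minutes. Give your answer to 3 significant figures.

100 min

Semi-major axis a = 6378 + 775 = 7153 km. Period T = 2π√(a³/μ) = 2π√(7153³/398600) = 6020.7 s = 100.34 min.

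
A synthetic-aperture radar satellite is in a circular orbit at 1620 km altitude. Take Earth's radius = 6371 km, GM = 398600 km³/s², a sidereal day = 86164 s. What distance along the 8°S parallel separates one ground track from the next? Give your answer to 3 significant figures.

3270 km

Semi-major axis a = 6371 + 1620 = 7991 km. Period T = 2π√(a³/μ) = 2π√(7991³/398600) = 7109.1 s = 118.48 min.
Node shift per orbit = (7109.1/86164) × 360° = 29.70°.
Equatorial spacing = 29.70 × 111.2 km/° = 3303 km.
At 8° latitude, spacing = 3303 × cos(8°) = 3271 km.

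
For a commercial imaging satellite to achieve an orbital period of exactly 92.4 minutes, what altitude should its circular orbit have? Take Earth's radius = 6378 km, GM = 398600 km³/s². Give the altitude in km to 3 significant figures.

392 km

T = 92.4 min = 5544.0 s.
From T = 2π√(a³/μ): a = (μ T²/4π²)^(1/3) = (398600 × 5544.0² / 4π²)^(1/3) = 6770 km.
Altitude h = a − R = 6770 − 6378 = 392 km.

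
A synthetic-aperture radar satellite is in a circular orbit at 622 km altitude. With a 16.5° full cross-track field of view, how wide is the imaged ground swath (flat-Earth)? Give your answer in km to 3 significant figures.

180 km

Half-angle = 16.5°/2 = 8.25°.
Swath width ≈ 2h·tan(θ/2) = 2 × 622 × tan(8.25°) = 180.4 km.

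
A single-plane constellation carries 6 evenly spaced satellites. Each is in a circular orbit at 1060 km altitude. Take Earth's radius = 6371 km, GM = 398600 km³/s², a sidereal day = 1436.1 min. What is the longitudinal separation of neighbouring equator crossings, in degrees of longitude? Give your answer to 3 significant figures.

4.44°

Semi-major axis a = 6371 + 1060 = 7431 km. Period T = 2π√(a³/μ) = 2π√(7431³/398600) = 6375.0 s = 106.25 min.
Single-satellite node shift = (6375.0/86166) × 360° = 26.63°.
With 6 satellites evenly phased, successive equator crossings are 26.63/6 = 4.439° apart.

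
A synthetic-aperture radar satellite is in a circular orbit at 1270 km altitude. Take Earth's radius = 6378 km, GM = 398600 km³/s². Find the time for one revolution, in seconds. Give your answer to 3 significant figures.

6660 seconds

Semi-major axis a = 6378 + 1270 = 7648 km. Period T = 2π√(a³/μ) = 2π√(7648³/398600) = 6656.3 s = 110.94 min.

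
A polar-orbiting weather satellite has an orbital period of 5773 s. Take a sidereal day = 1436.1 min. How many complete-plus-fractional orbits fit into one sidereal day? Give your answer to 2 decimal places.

14.93

Orbits per sidereal day = 86166 / 5773.0 = 14.926.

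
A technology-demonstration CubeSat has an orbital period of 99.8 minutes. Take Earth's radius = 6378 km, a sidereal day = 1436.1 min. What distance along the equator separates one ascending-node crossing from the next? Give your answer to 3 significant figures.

T = 99.8 min = 5988.0 s.
During one orbit Earth rotates (5988.0 / 86166) × 360° = 25.02°.
At the equator that is 25.02° × (2π·6378/360) km/° = 25.02 × 111.3 = 2785 km.

2780 km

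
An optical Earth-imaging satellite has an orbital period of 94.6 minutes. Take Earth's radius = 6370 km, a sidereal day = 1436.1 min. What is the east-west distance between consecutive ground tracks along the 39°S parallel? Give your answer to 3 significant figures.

T = 94.6 min = 5676.0 s.
Node shift per orbit = (5676.0/86166) × 360° = 23.71°.
Equatorial spacing = 23.71 × 111.2 km/° = 2636 km.
At 39° latitude, spacing = 2636 × cos(39°) = 2049 km.

2050 km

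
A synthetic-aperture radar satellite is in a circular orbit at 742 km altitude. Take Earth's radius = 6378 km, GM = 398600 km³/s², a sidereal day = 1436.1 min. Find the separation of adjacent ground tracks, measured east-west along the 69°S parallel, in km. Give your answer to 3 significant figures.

Semi-major axis a = 6378 + 742 = 7120 km. Period T = 2π√(a³/μ) = 2π√(7120³/398600) = 5979.0 s = 99.65 min.
Node shift per orbit = (5979.0/86166) × 360° = 24.98°.
Equatorial spacing = 24.98 × 111.3 km/° = 2781 km.
At 69° latitude, spacing = 2781 × cos(69°) = 997 km.

997 km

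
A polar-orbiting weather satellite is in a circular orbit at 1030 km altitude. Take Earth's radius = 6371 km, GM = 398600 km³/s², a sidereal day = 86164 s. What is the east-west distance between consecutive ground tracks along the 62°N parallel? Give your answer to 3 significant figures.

Semi-major axis a = 6371 + 1030 = 7401 km. Period T = 2π√(a³/μ) = 2π√(7401³/398600) = 6336.5 s = 105.61 min.
Node shift per orbit = (6336.5/86164) × 360° = 26.47°.
Equatorial spacing = 26.47 × 111.2 km/° = 2944 km.
At 62° latitude, spacing = 2944 × cos(62°) = 1382 km.

1380 km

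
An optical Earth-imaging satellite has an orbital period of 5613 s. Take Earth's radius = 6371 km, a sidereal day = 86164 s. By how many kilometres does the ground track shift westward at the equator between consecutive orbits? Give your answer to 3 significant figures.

2610 km

During one orbit Earth rotates (5613.0 / 86164) × 360° = 23.45°.
At the equator that is 23.45° × (2π·6371/360) km/° = 23.45 × 111.2 = 2608 km.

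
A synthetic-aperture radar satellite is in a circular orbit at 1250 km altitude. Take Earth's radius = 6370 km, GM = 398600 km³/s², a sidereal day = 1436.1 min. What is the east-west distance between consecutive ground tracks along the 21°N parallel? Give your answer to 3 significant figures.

2870 km

Semi-major axis a = 6370 + 1250 = 7620 km. Period T = 2π√(a³/μ) = 2π√(7620³/398600) = 6619.8 s = 110.33 min.
Node shift per orbit = (6619.8/86166) × 360° = 27.66°.
Equatorial spacing = 27.66 × 111.2 km/° = 3075 km.
At 21° latitude, spacing = 3075 × cos(21°) = 2871 km.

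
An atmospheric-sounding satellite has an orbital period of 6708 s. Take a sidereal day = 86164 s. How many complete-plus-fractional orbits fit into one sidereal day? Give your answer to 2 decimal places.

12.84

Orbits per sidereal day = 86164 / 6708.0 = 12.845.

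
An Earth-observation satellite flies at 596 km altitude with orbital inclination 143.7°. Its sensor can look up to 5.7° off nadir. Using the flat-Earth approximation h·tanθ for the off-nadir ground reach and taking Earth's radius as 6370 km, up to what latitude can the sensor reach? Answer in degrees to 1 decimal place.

Retrograde orbit: the ground track reaches ±(180° − i) = ±(180 − 143.7) = ±36.3°.
Sensor half-swath on the ground ≈ 596·tan(5.7°) = 59 km = 0.54° of latitude.
Maximum observable latitude ≈ 36.3 + 0.54 = 36.8°.

36.8°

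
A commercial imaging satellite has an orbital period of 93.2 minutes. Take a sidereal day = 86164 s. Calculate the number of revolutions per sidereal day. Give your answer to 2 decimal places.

15.41

T = 93.2 min = 5592.0 s.
Orbits per sidereal day = 86164 / 5592.0 = 15.408.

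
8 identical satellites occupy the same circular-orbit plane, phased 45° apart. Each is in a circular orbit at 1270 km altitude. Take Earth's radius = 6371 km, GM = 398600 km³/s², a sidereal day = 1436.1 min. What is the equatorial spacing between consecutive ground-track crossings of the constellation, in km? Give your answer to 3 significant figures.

Semi-major axis a = 6371 + 1270 = 7641 km. Period T = 2π√(a³/μ) = 2π√(7641³/398600) = 6647.2 s = 110.79 min.
Single-satellite node shift = (6647.2/86166) × 360° = 27.77°.
With 8 satellites evenly phased, successive equator crossings are 27.77/8 = 3.471° apart.
That is 3.471 × 111.2 = 386 km at the equator.

386 km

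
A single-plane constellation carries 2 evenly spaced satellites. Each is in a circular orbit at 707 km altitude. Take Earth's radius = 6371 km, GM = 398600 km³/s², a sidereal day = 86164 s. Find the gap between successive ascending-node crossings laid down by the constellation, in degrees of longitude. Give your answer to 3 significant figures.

Semi-major axis a = 6371 + 707 = 7078 km. Period T = 2π√(a³/μ) = 2π√(7078³/398600) = 5926.2 s = 98.77 min.
Single-satellite node shift = (5926.2/86164) × 360° = 24.76°.
With 2 satellites evenly phased, successive equator crossings are 24.76/2 = 12.380° apart.

12.4°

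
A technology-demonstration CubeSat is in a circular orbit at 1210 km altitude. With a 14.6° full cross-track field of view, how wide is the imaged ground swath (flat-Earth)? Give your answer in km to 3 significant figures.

310 km

Half-angle = 14.6°/2 = 7.3°.
Swath width ≈ 2h·tan(θ/2) = 2 × 1210 × tan(7.3°) = 310.0 km.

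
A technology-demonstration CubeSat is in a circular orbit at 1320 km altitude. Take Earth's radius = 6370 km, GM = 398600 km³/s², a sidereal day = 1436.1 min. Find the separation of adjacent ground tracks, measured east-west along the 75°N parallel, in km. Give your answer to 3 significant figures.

Semi-major axis a = 6370 + 1320 = 7690 km. Period T = 2π√(a³/μ) = 2π√(7690³/398600) = 6711.2 s = 111.85 min.
Node shift per orbit = (6711.2/86166) × 360° = 28.04°.
Equatorial spacing = 28.04 × 111.2 km/° = 3117 km.
At 75° latitude, spacing = 3117 × cos(75°) = 807 km.

807 km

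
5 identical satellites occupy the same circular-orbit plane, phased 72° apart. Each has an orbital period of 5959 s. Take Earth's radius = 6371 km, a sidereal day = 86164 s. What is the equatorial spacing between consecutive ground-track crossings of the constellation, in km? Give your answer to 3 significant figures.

Single-satellite node shift = (5959.0/86164) × 360° = 24.90°.
With 5 satellites evenly phased, successive equator crossings are 24.90/5 = 4.979° apart.
That is 4.979 × 111.2 = 554 km at the equator.

554 km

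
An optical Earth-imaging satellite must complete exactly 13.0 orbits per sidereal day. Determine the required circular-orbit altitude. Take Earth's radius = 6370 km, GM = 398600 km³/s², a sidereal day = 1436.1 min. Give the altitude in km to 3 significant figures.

1260 km

Required period T = 86166 / 13.0 = 6628.2 s.
From T = 2π√(a³/μ): a = (μ T²/4π²)^(1/3) = (398600 × 6628.2² / 4π²)^(1/3) = 7626 km.
Altitude h = a − R = 7626 − 6370 = 1256 km.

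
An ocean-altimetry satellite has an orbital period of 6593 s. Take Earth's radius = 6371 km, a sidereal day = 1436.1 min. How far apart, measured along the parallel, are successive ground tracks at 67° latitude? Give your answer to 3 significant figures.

1200 km

Node shift per orbit = (6593.0/86166) × 360° = 27.55°.
Equatorial spacing = 27.55 × 111.2 km/° = 3063 km.
At 67° latitude, spacing = 3063 × cos(67°) = 1197 km.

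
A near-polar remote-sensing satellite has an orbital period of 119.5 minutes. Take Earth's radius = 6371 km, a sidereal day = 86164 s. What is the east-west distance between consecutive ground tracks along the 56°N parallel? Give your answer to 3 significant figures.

T = 119.5 min = 7170.0 s.
Node shift per orbit = (7170.0/86164) × 360° = 29.96°.
Equatorial spacing = 29.96 × 111.2 km/° = 3331 km.
At 56° latitude, spacing = 3331 × cos(56°) = 1863 km.

1860 km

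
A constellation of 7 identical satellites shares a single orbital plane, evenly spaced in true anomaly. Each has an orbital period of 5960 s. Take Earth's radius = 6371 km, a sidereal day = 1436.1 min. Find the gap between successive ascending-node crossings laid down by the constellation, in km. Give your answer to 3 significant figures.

Single-satellite node shift = (5960.0/86166) × 360° = 24.90°.
With 7 satellites evenly phased, successive equator crossings are 24.90/7 = 3.557° apart.
That is 3.557 × 111.2 = 396 km at the equator.

396 km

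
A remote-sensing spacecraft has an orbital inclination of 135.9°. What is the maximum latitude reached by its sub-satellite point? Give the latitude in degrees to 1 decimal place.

44.1°

Retrograde orbit: the ground track reaches ±(180° − i) = ±(180 − 135.9) = ±44.1°.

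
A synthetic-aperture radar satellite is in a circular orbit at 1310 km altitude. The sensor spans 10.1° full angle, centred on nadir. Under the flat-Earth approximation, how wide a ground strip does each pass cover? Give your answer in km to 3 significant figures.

232 km

Half-angle = 10.1°/2 = 5.05°.
Swath width ≈ 2h·tan(θ/2) = 2 × 1310 × tan(5.05°) = 231.5 km.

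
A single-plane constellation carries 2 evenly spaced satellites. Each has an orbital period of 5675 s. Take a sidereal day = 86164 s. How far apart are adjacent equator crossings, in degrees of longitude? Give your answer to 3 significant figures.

Single-satellite node shift = (5675.0/86164) × 360° = 23.71°.
With 2 satellites evenly phased, successive equator crossings are 23.71/2 = 11.855° apart.

11.9°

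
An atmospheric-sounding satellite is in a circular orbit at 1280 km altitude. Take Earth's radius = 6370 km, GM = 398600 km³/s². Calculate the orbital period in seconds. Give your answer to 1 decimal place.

Semi-major axis a = 6370 + 1280 = 7650 km. Period T = 2π√(a³/μ) = 2π√(7650³/398600) = 6658.9 s = 110.98 min.

6658.9 seconds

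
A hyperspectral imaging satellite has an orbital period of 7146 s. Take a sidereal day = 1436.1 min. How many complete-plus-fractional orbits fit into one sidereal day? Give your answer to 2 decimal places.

Orbits per sidereal day = 86166 / 7146.0 = 12.058.

12.06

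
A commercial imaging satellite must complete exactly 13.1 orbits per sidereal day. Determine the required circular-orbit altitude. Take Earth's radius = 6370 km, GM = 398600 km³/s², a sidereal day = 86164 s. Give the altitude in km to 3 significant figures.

Required period T = 86164 / 13.1 = 6577.4 s.
From T = 2π√(a³/μ): a = (μ T²/4π²)^(1/3) = (398600 × 6577.4² / 4π²)^(1/3) = 7587 km.
Altitude h = a − R = 7587 − 6370 = 1217 km.

1220 km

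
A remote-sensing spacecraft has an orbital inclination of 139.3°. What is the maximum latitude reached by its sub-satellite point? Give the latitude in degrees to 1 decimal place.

40.7°

Retrograde orbit: the ground track reaches ±(180° − i) = ±(180 − 139.3) = ±40.7°.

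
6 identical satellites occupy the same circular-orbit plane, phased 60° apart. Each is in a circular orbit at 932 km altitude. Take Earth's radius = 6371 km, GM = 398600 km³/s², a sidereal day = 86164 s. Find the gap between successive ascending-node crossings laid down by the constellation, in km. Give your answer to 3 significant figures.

481 km

Semi-major axis a = 6371 + 932 = 7303 km. Period T = 2π√(a³/μ) = 2π√(7303³/398600) = 6211.0 s = 103.52 min.
Single-satellite node shift = (6211.0/86164) × 360° = 25.95°.
With 6 satellites evenly phased, successive equator crossings are 25.95/6 = 4.325° apart.
That is 4.325 × 111.2 = 481 km at the equator.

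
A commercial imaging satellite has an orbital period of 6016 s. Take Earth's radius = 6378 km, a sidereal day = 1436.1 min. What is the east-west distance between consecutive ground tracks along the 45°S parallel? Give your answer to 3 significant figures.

Node shift per orbit = (6016.0/86166) × 360° = 25.13°.
Equatorial spacing = 25.13 × 111.3 km/° = 2798 km.
At 45° latitude, spacing = 2798 × cos(45°) = 1978 km.

1980 km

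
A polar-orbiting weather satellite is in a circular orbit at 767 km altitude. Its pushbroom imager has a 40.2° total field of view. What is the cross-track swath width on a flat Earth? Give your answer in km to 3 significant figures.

Half-angle = 40.2°/2 = 20.1°.
Swath width ≈ 2h·tan(θ/2) = 2 × 767 × tan(20.1°) = 561.4 km.

561 km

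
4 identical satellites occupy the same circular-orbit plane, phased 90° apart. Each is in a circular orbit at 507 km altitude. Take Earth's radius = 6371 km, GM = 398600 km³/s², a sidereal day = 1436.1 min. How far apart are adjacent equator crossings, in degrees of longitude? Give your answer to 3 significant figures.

Semi-major axis a = 6371 + 507 = 6878 km. Period T = 2π√(a³/μ) = 2π√(6878³/398600) = 5676.8 s = 94.61 min.
Single-satellite node shift = (5676.8/86166) × 360° = 23.72°.
With 4 satellites evenly phased, successive equator crossings are 23.72/4 = 5.929° apart.

5.93°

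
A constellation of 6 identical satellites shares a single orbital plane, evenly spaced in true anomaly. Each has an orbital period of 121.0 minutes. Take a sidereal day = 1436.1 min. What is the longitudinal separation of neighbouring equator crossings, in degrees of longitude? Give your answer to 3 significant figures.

5.06°

T = 121.0 min = 7260.0 s.
Single-satellite node shift = (7260.0/86166) × 360° = 30.33°.
With 6 satellites evenly phased, successive equator crossings are 30.33/6 = 5.055° apart.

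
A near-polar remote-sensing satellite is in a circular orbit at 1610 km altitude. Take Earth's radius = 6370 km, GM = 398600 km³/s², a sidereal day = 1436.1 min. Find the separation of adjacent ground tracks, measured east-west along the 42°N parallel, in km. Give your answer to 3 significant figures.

2450 km

Semi-major axis a = 6370 + 1610 = 7980 km. Period T = 2π√(a³/μ) = 2π√(7980³/398600) = 7094.4 s = 118.24 min.
Node shift per orbit = (7094.4/86166) × 360° = 29.64°.
Equatorial spacing = 29.64 × 111.2 km/° = 3295 km.
At 42° latitude, spacing = 3295 × cos(42°) = 2449 km.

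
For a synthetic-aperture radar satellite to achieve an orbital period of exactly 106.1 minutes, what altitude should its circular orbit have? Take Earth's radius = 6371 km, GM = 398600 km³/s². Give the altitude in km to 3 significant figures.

T = 106.1 min = 6366.0 s.
From T = 2π√(a³/μ): a = (μ T²/4π²)^(1/3) = (398600 × 6366.0² / 4π²)^(1/3) = 7424 km.
Altitude h = a − R = 7424 − 6371 = 1053 km.

1050 km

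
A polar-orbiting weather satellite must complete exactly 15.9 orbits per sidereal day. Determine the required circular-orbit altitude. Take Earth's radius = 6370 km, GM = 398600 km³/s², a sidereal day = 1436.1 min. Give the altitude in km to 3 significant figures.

298 km

Required period T = 86166 / 15.9 = 5419.2 s.
From T = 2π√(a³/μ): a = (μ T²/4π²)^(1/3) = (398600 × 5419.2² / 4π²)^(1/3) = 6668 km.
Altitude h = a − R = 6668 − 6370 = 298 km.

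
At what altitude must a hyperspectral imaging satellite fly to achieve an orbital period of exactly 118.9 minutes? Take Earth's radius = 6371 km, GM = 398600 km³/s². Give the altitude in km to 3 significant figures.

1640 km

T = 118.9 min = 7134.0 s.
From T = 2π√(a³/μ): a = (μ T²/4π²)^(1/3) = (398600 × 7134.0² / 4π²)^(1/3) = 8010 km.
Altitude h = a − R = 8010 − 6371 = 1639 km.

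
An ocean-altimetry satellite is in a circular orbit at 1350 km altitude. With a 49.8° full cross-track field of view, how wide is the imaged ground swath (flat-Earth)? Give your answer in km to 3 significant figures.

Half-angle = 49.8°/2 = 24.9°.
Swath width ≈ 2h·tan(θ/2) = 2 × 1350 × tan(24.9°) = 1253.3 km.

1250 km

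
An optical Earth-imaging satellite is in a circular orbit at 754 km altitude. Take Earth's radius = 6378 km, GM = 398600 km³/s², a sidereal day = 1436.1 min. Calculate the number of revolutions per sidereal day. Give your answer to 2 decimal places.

14.37

Semi-major axis a = 6378 + 754 = 7132 km. Period T = 2π√(a³/μ) = 2π√(7132³/398600) = 5994.2 s = 99.90 min.
Orbits per sidereal day = 86166 / 5994.2 = 14.375.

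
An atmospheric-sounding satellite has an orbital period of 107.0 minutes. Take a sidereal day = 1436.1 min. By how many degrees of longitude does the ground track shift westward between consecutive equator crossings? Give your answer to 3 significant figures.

26.8°

T = 107.0 min = 6420.0 s.
During one orbit Earth rotates (6420.0 / 86166) × 360° = 26.82°.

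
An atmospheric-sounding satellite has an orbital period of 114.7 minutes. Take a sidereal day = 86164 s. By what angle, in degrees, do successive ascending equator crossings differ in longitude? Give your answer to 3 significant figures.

28.8°

T = 114.7 min = 6882.0 s.
During one orbit Earth rotates (6882.0 / 86164) × 360° = 28.75°.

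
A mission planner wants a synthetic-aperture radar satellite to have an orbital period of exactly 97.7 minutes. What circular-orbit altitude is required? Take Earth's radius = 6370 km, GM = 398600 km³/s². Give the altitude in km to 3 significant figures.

T = 97.7 min = 5862.0 s.
From T = 2π√(a³/μ): a = (μ T²/4π²)^(1/3) = (398600 × 5862.0² / 4π²)^(1/3) = 7027 km.
Altitude h = a − R = 7027 − 6370 = 657 km.

657 km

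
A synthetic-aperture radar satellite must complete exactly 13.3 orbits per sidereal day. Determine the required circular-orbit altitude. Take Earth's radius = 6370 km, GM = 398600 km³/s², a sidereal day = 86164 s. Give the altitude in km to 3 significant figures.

Required period T = 86164 / 13.3 = 6478.5 s.
From T = 2π√(a³/μ): a = (μ T²/4π²)^(1/3) = (398600 × 6478.5² / 4π²)^(1/3) = 7511 km.
Altitude h = a − R = 7511 − 6370 = 1141 km.

1140 km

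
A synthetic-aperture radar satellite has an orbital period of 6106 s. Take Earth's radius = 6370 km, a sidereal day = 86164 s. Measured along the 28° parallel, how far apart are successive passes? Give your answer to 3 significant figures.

Node shift per orbit = (6106.0/86164) × 360° = 25.51°.
Equatorial spacing = 25.51 × 111.2 km/° = 2836 km.
At 28° latitude, spacing = 2836 × cos(28°) = 2504 km.

2500 km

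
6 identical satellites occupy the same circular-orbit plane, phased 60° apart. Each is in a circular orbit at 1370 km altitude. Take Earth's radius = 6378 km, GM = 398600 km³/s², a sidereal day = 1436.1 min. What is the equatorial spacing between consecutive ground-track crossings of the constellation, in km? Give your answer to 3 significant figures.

Semi-major axis a = 6378 + 1370 = 7748 km. Period T = 2π√(a³/μ) = 2π√(7748³/398600) = 6787.3 s = 113.12 min.
Single-satellite node shift = (6787.3/86166) × 360° = 28.36°.
With 6 satellites evenly phased, successive equator crossings are 28.36/6 = 4.726° apart.
That is 4.726 × 111.3 = 526 km at the equator.

526 km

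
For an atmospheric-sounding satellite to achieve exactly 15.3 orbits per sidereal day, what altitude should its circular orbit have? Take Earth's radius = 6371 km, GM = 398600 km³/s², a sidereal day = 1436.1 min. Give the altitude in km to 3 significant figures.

471 km

Required period T = 86166 / 15.3 = 5631.8 s.
From T = 2π√(a³/μ): a = (μ T²/4π²)^(1/3) = (398600 × 5631.8² / 4π²)^(1/3) = 6842 km.
Altitude h = a − R = 6842 − 6371 = 471 km.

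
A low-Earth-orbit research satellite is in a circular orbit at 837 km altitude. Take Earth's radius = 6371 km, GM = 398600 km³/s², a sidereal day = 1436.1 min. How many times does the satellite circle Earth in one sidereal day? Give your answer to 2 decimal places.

Semi-major axis a = 6371 + 837 = 7208 km. Period T = 2π√(a³/μ) = 2π√(7208³/398600) = 6090.2 s = 101.50 min.
Orbits per sidereal day = 86166 / 6090.2 = 14.148.

14.15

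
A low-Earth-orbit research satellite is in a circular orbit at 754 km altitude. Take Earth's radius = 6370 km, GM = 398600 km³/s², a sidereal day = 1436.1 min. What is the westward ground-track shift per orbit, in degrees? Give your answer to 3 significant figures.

Semi-major axis a = 6370 + 754 = 7124 km. Period T = 2π√(a³/μ) = 2π√(7124³/398600) = 5984.1 s = 99.73 min.
During one orbit Earth rotates (5984.1 / 86166) × 360° = 25.00°.

25.0°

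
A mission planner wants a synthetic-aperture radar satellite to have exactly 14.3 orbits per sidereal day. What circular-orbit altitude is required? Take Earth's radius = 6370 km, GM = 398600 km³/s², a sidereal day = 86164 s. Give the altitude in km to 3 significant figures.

Required period T = 86164 / 14.3 = 6025.5 s.
From T = 2π√(a³/μ): a = (μ T²/4π²)^(1/3) = (398600 × 6025.5² / 4π²)^(1/3) = 7157 km.
Altitude h = a − R = 7157 − 6370 = 787 km.

787 km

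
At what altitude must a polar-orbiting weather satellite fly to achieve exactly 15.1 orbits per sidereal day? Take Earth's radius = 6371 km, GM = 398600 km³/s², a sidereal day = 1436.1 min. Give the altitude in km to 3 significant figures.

Required period T = 86166 / 15.1 = 5706.4 s.
From T = 2π√(a³/μ): a = (μ T²/4π²)^(1/3) = (398600 × 5706.4² / 4π²)^(1/3) = 6902 km.
Altitude h = a − R = 6902 − 6371 = 531 km.

531 km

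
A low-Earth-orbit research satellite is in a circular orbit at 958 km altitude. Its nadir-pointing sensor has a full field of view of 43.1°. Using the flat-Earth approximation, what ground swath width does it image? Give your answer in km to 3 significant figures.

Half-angle = 43.1°/2 = 21.55°.
Swath width ≈ 2h·tan(θ/2) = 2 × 958 × tan(21.55°) = 756.7 km.

757 km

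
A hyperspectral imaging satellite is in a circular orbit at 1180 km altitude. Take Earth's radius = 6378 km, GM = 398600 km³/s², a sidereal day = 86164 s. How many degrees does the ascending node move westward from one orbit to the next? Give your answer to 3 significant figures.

27.3°

Semi-major axis a = 6378 + 1180 = 7558 km. Period T = 2π√(a³/μ) = 2π√(7558³/398600) = 6539.2 s = 108.99 min.
During one orbit Earth rotates (6539.2 / 86164) × 360° = 27.32°.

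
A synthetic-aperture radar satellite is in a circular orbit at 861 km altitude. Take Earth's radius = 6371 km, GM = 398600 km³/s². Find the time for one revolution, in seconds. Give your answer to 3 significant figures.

6120 seconds

Semi-major axis a = 6371 + 861 = 7232 km. Period T = 2π√(a³/μ) = 2π√(7232³/398600) = 6120.7 s = 102.01 min.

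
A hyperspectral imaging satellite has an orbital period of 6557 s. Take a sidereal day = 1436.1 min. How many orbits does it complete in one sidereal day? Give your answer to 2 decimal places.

13.14

Orbits per sidereal day = 86166 / 6557.0 = 13.141.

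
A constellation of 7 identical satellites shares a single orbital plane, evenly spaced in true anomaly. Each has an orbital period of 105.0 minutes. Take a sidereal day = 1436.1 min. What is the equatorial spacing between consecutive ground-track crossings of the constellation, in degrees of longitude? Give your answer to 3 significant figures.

T = 105.0 min = 6300.0 s.
Single-satellite node shift = (6300.0/86166) × 360° = 26.32°.
With 7 satellites evenly phased, successive equator crossings are 26.32/7 = 3.760° apart.

3.76°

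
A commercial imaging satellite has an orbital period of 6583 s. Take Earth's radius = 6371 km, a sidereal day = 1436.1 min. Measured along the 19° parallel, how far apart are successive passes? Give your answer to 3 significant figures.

2890 km

Node shift per orbit = (6583.0/86166) × 360° = 27.50°.
Equatorial spacing = 27.50 × 111.2 km/° = 3058 km.
At 19° latitude, spacing = 3058 × cos(19°) = 2892 km.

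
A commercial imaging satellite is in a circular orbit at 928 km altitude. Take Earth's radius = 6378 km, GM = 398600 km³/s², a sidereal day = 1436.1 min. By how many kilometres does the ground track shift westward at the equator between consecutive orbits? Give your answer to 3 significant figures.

2890 km

Semi-major axis a = 6378 + 928 = 7306 km. Period T = 2π√(a³/μ) = 2π√(7306³/398600) = 6214.9 s = 103.58 min.
During one orbit Earth rotates (6214.9 / 86166) × 360° = 25.97°.
At the equator that is 25.97° × (2π·6378/360) km/° = 25.97 × 111.3 = 2890 km.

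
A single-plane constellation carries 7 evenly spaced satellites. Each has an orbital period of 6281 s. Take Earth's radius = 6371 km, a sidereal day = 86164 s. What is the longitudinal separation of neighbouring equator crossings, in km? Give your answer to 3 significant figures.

Single-satellite node shift = (6281.0/86164) × 360° = 26.24°.
With 7 satellites evenly phased, successive equator crossings are 26.24/7 = 3.749° apart.
That is 3.749 × 111.2 = 417 km at the equator.

417 km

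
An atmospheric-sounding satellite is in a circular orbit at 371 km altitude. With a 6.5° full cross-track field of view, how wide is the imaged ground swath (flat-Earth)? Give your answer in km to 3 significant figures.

Half-angle = 6.5°/2 = 3.25°.
Swath width ≈ 2h·tan(θ/2) = 2 × 371 × tan(3.25°) = 42.1 km.

42.1 km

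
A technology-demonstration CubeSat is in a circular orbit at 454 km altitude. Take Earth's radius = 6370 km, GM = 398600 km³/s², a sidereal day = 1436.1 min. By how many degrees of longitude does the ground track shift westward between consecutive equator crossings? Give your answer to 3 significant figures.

23.4°

Semi-major axis a = 6370 + 454 = 6824 km. Period T = 2π√(a³/μ) = 2π√(6824³/398600) = 5610.1 s = 93.50 min.
During one orbit Earth rotates (5610.1 / 86166) × 360° = 23.44°.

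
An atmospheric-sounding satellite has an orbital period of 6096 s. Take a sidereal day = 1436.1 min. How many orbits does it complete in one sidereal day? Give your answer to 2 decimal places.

14.13

Orbits per sidereal day = 86166 / 6096.0 = 14.135.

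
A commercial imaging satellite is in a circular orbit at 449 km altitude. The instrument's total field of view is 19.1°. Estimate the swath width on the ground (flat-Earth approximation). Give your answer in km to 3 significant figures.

Half-angle = 19.1°/2 = 9.55°.
Swath width ≈ 2h·tan(θ/2) = 2 × 449 × tan(9.55°) = 151.1 km.

151 km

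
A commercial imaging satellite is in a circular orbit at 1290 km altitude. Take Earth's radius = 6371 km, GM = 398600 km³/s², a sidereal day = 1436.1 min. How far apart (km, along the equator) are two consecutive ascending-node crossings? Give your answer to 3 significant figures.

3100 km

Semi-major axis a = 6371 + 1290 = 7661 km. Period T = 2π√(a³/μ) = 2π√(7661³/398600) = 6673.3 s = 111.22 min.
During one orbit Earth rotates (6673.3 / 86166) × 360° = 27.88°.
At the equator that is 27.88° × (2π·6371/360) km/° = 27.88 × 111.2 = 3100 km.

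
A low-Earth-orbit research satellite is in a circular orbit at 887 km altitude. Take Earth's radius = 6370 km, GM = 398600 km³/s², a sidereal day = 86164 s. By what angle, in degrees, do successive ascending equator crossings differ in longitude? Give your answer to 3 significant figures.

Semi-major axis a = 6370 + 887 = 7257 km. Period T = 2π√(a³/μ) = 2π√(7257³/398600) = 6152.4 s = 102.54 min.
During one orbit Earth rotates (6152.4 / 86164) × 360° = 25.71°.

25.7°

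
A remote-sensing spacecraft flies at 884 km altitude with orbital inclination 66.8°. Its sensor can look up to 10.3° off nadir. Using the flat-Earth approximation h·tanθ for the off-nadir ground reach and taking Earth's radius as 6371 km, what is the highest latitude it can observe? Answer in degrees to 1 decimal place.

For a prograde orbit the ground track reaches latitude ±i = ±66.8°.
Sensor half-swath on the ground ≈ 884·tan(10.3°) = 161 km = 1.44° of latitude.
Maximum observable latitude ≈ 66.8 + 1.44 = 68.2°.

68.2°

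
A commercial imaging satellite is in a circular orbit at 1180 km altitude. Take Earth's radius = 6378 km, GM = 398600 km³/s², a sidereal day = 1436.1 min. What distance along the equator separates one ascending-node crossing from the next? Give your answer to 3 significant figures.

Semi-major axis a = 6378 + 1180 = 7558 km. Period T = 2π√(a³/μ) = 2π√(7558³/398600) = 6539.2 s = 108.99 min.
During one orbit Earth rotates (6539.2 / 86166) × 360° = 27.32°.
At the equator that is 27.32° × (2π·6378/360) km/° = 27.32 × 111.3 = 3041 km.

3040 km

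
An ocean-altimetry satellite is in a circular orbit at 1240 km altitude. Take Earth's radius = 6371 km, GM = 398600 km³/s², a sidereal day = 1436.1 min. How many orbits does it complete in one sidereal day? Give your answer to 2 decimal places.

Semi-major axis a = 6371 + 1240 = 7611 km. Period T = 2π√(a³/μ) = 2π√(7611³/398600) = 6608.1 s = 110.13 min.
Orbits per sidereal day = 86166 / 6608.1 = 13.040.

13.04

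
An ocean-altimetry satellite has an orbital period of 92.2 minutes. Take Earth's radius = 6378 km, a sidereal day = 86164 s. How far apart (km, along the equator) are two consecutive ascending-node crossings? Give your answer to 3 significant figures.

2570 km

T = 92.2 min = 5532.0 s.
During one orbit Earth rotates (5532.0 / 86164) × 360° = 23.11°.
At the equator that is 23.11° × (2π·6378/360) km/° = 23.11 × 111.3 = 2573 km.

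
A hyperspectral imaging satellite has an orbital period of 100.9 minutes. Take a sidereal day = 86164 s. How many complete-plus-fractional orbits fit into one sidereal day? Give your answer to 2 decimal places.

T = 100.9 min = 6054.0 s.
Orbits per sidereal day = 86164 / 6054.0 = 14.233.

14.23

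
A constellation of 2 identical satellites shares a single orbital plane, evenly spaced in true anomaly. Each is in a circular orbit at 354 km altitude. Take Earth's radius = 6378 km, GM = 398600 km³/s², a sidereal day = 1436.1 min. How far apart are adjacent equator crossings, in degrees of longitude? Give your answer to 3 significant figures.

Semi-major axis a = 6378 + 354 = 6732 km. Period T = 2π√(a³/μ) = 2π√(6732³/398600) = 5497.0 s = 91.62 min.
Single-satellite node shift = (5497.0/86166) × 360° = 22.97°.
With 2 satellites evenly phased, successive equator crossings are 22.97/2 = 11.483° apart.

11.5°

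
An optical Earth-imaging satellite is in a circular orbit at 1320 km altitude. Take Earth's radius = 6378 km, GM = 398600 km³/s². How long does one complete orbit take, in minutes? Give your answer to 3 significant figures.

Semi-major axis a = 6378 + 1320 = 7698 km. Period T = 2π√(a³/μ) = 2π√(7698³/398600) = 6721.7 s = 112.03 min.

112 min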